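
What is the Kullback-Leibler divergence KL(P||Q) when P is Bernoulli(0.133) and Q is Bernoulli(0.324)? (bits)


KL = p*log2(p/q) + (1-p)*log2((1-p)/(1-q)) = 0.133*log2(0.133/0.324) + 0.867*log2(0.867/0.676) = 0.1404

0.1404 bits


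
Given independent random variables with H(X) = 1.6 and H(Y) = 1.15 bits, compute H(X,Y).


For independent variables, H(X,Y) = H(X) + H(Y) = 1.6 + 1.15 = 2.75

2.75 bits


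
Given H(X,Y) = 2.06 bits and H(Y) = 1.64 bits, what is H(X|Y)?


H(X|Y) = H(X,Y) - H(Y) = 2.06 - 1.64 = 0.42

0.42 bits


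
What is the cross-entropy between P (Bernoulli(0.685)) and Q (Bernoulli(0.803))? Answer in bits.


H(P,Q) = -p*log2(q) - (1-p)*log2(1-q). -0.685*log2(0.803) = 0.216822; -0.315*log2(0.197) = 0.738276. H(P,Q) = 0.216822 + 0.738276 = 0.9551

0.9551 bits


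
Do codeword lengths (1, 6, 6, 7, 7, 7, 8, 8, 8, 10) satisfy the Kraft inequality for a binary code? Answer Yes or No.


Kraft sum = sum(2^(-l_i)) = 0.5674, need <= 1. Result: satisfied (a binary prefix-free code with these lengths exists)

Yes


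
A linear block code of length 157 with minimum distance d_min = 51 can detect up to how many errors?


Detection capability = d_min - 1 = 51 - 1 = 50

50 errors


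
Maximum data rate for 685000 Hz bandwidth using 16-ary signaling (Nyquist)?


Rate = 2 * B * log2(M) = 2 * 685000 * 4.0 = 5480000.0

5480000.0 bps


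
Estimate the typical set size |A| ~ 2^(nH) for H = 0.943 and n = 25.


log2|A_typical| = nH = 25 * 0.943 = 23.575, so |A_typical| ~ 2^23.575 = 1.250e+07

1.250e+07


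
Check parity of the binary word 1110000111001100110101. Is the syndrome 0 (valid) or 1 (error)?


Syndrome = XOR of all bits = 1 XOR 1 XOR 1 XOR 0 XOR 0 XOR 0 XOR 0 XOR 1 XOR 1 XOR 1 XOR 0 XOR 0 XOR 1 XOR 1 XOR 0 XOR 0 XOR 1 XOR 1 XOR 0 XOR 1 XOR 0 XOR 1 = 0

0


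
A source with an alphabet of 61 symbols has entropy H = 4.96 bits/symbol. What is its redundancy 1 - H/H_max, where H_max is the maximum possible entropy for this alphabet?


H_max = log2(K) = log2(61) = 5.9307 bits/symbol. Redundancy = 1 - H/H_max = 1 - 4.96/5.9307 = 1 - 0.8363 = 0.1637

0.1637


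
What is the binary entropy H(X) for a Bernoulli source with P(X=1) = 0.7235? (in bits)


H = -p*log2(p) - (1-p)*log2(1-p). -0.7235*log2(0.7235) = 0.337828; -0.2765*log2(0.2765) = 0.512810. H = 0.337828 + 0.512810 = 0.8506

0.8506 bits


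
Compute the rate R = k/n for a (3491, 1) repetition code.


Rate = k/n = 1/3491

1/3491


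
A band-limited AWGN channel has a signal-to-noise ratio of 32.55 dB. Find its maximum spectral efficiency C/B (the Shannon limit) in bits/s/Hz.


SNR_linear = 10^(32.55/10) = 1798.8709; C/B = log2(1 + SNR_linear) = log2(1 + 1798.8709) = 10.8137

10.8137 bits/s/Hz


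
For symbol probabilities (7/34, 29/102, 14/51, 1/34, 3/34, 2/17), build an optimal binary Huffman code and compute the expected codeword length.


Huffman construction (repeatedly merge the two least-probable nodes; each merge adds 1 bit to every symbol beneath it): 1/34 + 3/34 = 2/17; 2/17 + 2/17 = 4/17; 7/34 + 4/17 = 15/34; 14/51 + 29/102 = 19/34; 15/34 + 19/34 = 1. Resulting codeword lengths (in the order the probabilities were given): (2, 2, 2, 4, 4, 3). L_avg = sum(p_i * l_i) = 7/34*2 + 29/102*2 + 14/51*2 + 1/34*4 + 3/34*4 + 2/17*3 = 40/17 = 2.3529

2.3529 bits


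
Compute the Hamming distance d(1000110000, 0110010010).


Count differing positions: ^ ^ ^ . ^ . . . ^ . = 5 differences

5


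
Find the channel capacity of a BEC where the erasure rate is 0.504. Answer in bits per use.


C = 1 - epsilon = 1 - 0.504 = 0.496

0.496 bits


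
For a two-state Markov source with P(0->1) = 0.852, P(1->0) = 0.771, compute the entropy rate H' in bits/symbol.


Stationary distribution: pi_0 = p10/(p01+p10) = 0.475, pi_1 = 0.525. Entropy rate H' = pi_0*H(p01) + pi_1*H(p10) = 0.475*0.6048 + 0.525*0.7763 = 0.6948

0.6948 bits/symbol


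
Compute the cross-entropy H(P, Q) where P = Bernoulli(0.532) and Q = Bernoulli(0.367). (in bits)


H(P,Q) = -p*log2(q) - (1-p)*log2(1-q). -0.532*log2(0.367) = 0.769351; -0.468*log2(0.633) = 0.308750. H(P,Q) = 0.769351 + 0.308750 = 1.0781

1.0781 bits


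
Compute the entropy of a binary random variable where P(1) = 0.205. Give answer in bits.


H = -p*log2(p) - (1-p)*log2(1-p). -0.205*log2(0.205) = 0.468692; -0.795*log2(0.795) = 0.263124. H = 0.468692 + 0.263124 = 0.7318

0.7318 bits


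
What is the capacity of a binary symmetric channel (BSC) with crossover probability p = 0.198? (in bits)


H(p) = -p*log2(p) - (1-p)*log2(1-p) = -0.198*log2(0.198) - 0.802*log2(0.802) = 0.462613 + 0.255297 = 0.7179. C = 1 - H(p) = 1 - 0.7179 = 0.2821

0.2821 bits


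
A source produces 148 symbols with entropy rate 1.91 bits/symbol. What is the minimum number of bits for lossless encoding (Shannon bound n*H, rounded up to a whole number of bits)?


Minimum bits >= n * H = 148 * 1.91 = 282.68, rounded up to a whole number of bits = 283

283 bits


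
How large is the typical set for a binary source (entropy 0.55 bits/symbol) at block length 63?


log2|A_typical| = nH = 63 * 0.55 = 34.65, so |A_typical| ~ 2^34.65 = 2.696e+10

2.696e+10


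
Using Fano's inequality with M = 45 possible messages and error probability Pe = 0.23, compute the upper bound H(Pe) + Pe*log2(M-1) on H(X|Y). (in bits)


H(Pe) = -Pe*log2(Pe) - (1-Pe)*log2(1-Pe) = -0.23*log2(0.23) - 0.77*log2(0.77) = 0.487668 + 0.290344 = 0.778. Pe*log2(M-1) = 0.23*log2(44) = 1.255669. Bound = H(Pe) + Pe*log2(M-1) = 0.487668 + 0.290344 + 1.255669 = 2.0337

2.0337 bits


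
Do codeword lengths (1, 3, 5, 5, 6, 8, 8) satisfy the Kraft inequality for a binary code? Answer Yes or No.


Kraft sum = sum(2^(-l_i)) = 0.7109, need <= 1. Result: satisfied (a binary prefix-free code with these lengths exists)

Yes


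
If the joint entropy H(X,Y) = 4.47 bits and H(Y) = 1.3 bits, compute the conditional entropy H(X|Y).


H(X|Y) = H(X,Y) - H(Y) = 4.47 - 1.3 = 3.17

3.17 bits


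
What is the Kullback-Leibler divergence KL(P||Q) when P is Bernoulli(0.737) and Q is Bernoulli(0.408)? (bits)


KL = p*log2(p/q) + (1-p)*log2((1-p)/(1-q)) = 0.737*log2(0.737/0.408) + 0.263*log2(0.263/0.592) = 0.3209

0.3209 bits


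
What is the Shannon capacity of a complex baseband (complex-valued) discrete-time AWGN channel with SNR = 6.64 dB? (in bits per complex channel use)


SNR_linear = 10^(6.64/10) = 4.6132; C = log2(1 + SNR_linear) = log2(1 + 4.6132) = 2.4888

2.4888 bits/channel use


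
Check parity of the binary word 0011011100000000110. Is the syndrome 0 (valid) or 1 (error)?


Syndrome = XOR of all bits = 0 XOR 0 XOR 1 XOR 1 XOR 0 XOR 1 XOR 1 XOR 1 XOR 0 XOR 0 XOR 0 XOR 0 XOR 0 XOR 0 XOR 0 XOR 0 XOR 1 XOR 1 XOR 0 = 1

1


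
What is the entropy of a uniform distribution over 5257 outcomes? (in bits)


H = log2(n) = log2(5257) = 12.36

12.36 bits


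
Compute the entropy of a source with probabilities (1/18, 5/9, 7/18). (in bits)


H = -sum(p_i * log2(p_i)). Terms: -(1/18)*log2(1/18) = 0.231663; -(5/9)*log2(5/9) = 0.471109; -(7/18)*log2(7/18) = 0.529888. H = 0.231663 + 0.471109 + 0.529888 = 1.2327

1.2327 bits


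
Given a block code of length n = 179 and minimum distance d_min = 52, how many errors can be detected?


Detection capability = d_min - 1 = 52 - 1 = 51

51 errors


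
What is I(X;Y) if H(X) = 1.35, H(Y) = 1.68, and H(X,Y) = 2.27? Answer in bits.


I(X;Y) = H(X) + H(Y) - H(X,Y) = 1.35 + 1.68 - 2.27 = 0.76

0.76 bits


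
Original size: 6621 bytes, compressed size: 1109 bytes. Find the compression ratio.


Ratio = original / compressed = 6621 / 1109 = 5.9702

5.9702


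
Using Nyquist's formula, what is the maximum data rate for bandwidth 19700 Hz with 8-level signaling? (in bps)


Rate = 2 * B * log2(M) = 2 * 19700 * 3.0 = 118200.0

118200.0 bps


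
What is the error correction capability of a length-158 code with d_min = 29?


Correction capability = floor((d-1)/2) = floor((29-1)/2) = 14

14 errors


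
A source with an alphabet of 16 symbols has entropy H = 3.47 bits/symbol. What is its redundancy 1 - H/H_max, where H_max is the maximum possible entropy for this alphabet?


H_max = log2(K) = log2(16) = 4.0 bits/symbol. Redundancy = 1 - H/H_max = 1 - 3.47/4.0 = 1 - 0.8675 = 0.1325

0.1325


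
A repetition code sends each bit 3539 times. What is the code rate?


Rate = k/n = 1/3539

1/3539


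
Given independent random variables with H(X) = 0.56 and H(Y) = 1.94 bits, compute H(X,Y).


For independent variables, H(X,Y) = H(X) + H(Y) = 0.56 + 1.94 = 2.5

2.5 bits


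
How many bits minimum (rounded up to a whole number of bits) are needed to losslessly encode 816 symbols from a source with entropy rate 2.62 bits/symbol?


Minimum bits >= n * H = 816 * 2.62 = 2137.92, rounded up to a whole number of bits = 2138

2138 bits


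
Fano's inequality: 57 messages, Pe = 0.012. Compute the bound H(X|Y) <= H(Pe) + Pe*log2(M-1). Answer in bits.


H(Pe) = -Pe*log2(Pe) - (1-Pe)*log2(1-Pe) = -0.012*log2(0.012) - 0.988*log2(0.988) = 0.076570 + 0.017208 = 0.0938. Pe*log2(M-1) = 0.012*log2(56) = 0.069688. Bound = H(Pe) + Pe*log2(M-1) = 0.076570 + 0.017208 + 0.069688 = 0.1635

0.1635 bits


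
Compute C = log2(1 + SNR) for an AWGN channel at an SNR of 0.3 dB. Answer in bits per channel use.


SNR_linear = 10^(0.3/10) = 1.0715; C = log2(1 + SNR_linear) = log2(1 + 1.0715) = 1.0507

1.0507 bits/channel use


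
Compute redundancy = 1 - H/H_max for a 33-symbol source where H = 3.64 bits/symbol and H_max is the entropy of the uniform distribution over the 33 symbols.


H_max = log2(K) = log2(33) = 5.0444 bits/symbol. Redundancy = 1 - H/H_max = 1 - 3.64/5.0444 = 1 - 0.7216 = 0.2784

0.2784


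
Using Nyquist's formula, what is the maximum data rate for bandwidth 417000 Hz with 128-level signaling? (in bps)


Rate = 2 * B * log2(M) = 2 * 417000 * 7.0 = 5838000.0

5838000.0 bps


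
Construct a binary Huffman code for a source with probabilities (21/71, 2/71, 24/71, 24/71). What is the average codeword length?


Huffman construction (repeatedly merge the two least-probable nodes; each merge adds 1 bit to every symbol beneath it): 2/71 + 21/71 = 23/71; 23/71 + 24/71 = 47/71; 24/71 + 47/71 = 1. Resulting codeword lengths (in the order the probabilities were given): (3, 3, 2, 1). L_avg = sum(p_i * l_i) = 21/71*3 + 2/71*3 + 24/71*2 + 24/71*1 = 141/71 = 1.9859

1.9859 bits


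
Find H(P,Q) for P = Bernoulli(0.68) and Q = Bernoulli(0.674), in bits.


H(P,Q) = -p*log2(q) - (1-p)*log2(1-q). -0.68*log2(0.674) = 0.387042; -0.32*log2(0.326) = 0.517458. H(P,Q) = 0.387042 + 0.517458 = 0.9045

0.9045 bits


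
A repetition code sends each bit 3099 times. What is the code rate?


Rate = k/n = 1/3099

1/3099


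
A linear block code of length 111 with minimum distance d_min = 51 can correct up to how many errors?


Correction capability = floor((d-1)/2) = floor((51-1)/2) = 25

25 errors


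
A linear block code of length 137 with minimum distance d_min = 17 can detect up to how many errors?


Detection capability = d_min - 1 = 17 - 1 = 16

16 errors


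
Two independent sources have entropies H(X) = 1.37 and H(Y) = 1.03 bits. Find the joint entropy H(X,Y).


For independent variables, H(X,Y) = H(X) + H(Y) = 1.37 + 1.03 = 2.4

2.4 bits


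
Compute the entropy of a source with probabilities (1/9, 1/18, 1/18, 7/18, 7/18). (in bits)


H = -sum(p_i * log2(p_i)). Terms: -(1/9)*log2(1/9) = 0.352214; -(1/18)*log2(1/18) = 0.231663; -(1/18)*log2(1/18) = 0.231663; -(7/18)*log2(7/18) = 0.529888; -(7/18)*log2(7/18) = 0.529888. H = 0.352214 + 0.231663 + 0.231663 + 0.529888 + 0.529888 = 1.8753

1.8753 bits


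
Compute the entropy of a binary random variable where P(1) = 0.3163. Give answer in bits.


H = -p*log2(p) - (1-p)*log2(1-p). -0.3163*log2(0.3163) = 0.525259; -0.6837*log2(0.6837) = 0.375054. H = 0.525259 + 0.375054 = 0.9003

0.9003 bits


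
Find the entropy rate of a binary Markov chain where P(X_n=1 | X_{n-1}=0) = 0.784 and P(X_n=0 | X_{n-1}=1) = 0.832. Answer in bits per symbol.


Stationary distribution: pi_0 = p10/(p01+p10) = 0.5149, pi_1 = 0.4851. Entropy rate H' = pi_0*H(p01) + pi_1*H(p10) = 0.5149*0.7528 + 0.4851*0.6531 = 0.7044

0.7044 bits/symbol


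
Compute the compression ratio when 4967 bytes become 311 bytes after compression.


Ratio = original / compressed = 4967 / 311 = 15.9711

15.9711


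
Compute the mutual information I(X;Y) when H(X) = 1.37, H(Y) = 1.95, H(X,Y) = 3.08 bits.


I(X;Y) = H(X) + H(Y) - H(X,Y) = 1.37 + 1.95 - 3.08 = 0.24

0.24 bits


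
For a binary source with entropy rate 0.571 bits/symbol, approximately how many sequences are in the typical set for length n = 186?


log2|A_typical| = nH = 186 * 0.571 = 106.206, so |A_typical| ~ 2^106.206 = 9.358e+31

9.358e+31


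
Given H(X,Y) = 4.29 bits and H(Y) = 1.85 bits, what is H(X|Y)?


H(X|Y) = H(X,Y) - H(Y) = 4.29 - 1.85 = 2.44

2.44 bits


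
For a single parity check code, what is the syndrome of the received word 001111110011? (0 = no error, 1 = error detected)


Syndrome = XOR of all bits = 0 XOR 0 XOR 1 XOR 1 XOR 1 XOR 1 XOR 1 XOR 1 XOR 0 XOR 0 XOR 1 XOR 1 = 0

0


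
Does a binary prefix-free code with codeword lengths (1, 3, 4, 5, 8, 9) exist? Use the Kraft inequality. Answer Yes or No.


Kraft sum = sum(2^(-l_i)) = 0.7246, need <= 1. Result: satisfied (a binary prefix-free code with these lengths exists)

Yes


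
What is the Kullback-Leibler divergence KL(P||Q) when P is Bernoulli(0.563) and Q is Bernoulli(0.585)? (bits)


KL = p*log2(p/q) + (1-p)*log2((1-p)/(1-q)) = 0.563*log2(0.563/0.585) + 0.437*log2(0.437/0.415) = 0.0014

0.0014 bits


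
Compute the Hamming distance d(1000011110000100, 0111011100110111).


Count differing positions: ^ ^ ^ ^ . . . . ^ . ^ ^ . . ^ ^ = 9 differences

9


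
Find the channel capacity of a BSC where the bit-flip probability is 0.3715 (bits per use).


H(p) = -p*log2(p) - (1-p)*log2(1-p) = -0.3715*log2(0.3715) - 0.6285*log2(0.6285) = 0.530712 + 0.421105 = 0.9518. C = 1 - H(p) = 1 - 0.9518 = 0.0482

0.0482 bits


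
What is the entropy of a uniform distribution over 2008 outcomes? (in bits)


H = log2(n) = log2(2008) = 10.9715

10.9715 bits


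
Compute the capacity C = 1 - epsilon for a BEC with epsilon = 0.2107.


C = 1 - epsilon = 1 - 0.2107 = 0.7893

0.7893 bits


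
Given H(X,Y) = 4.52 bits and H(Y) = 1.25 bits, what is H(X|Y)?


H(X|Y) = H(X,Y) - H(Y) = 4.52 - 1.25 = 3.27

3.27 bits


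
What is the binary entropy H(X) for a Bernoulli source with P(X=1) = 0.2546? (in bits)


H = -p*log2(p) - (1-p)*log2(1-p). -0.2546*log2(0.2546) = 0.502503; -0.7454*log2(0.7454) = 0.315985. H = 0.502503 + 0.315985 = 0.8185

0.8185 bits


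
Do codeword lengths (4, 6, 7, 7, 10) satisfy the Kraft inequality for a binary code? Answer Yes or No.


Kraft sum = sum(2^(-l_i)) = 0.0947, need <= 1. Result: satisfied (a binary prefix-free code with these lengths exists)

Yes


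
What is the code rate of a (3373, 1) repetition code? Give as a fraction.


Rate = k/n = 1/3373

1/3373


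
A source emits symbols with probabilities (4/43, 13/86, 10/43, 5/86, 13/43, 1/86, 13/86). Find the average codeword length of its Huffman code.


Huffman construction (repeatedly merge the two least-probable nodes; each merge adds 1 bit to every symbol beneath it): 1/86 + 5/86 = 3/43; 3/43 + 4/43 = 7/43; 13/86 + 13/86 = 13/43; 7/43 + 10/43 = 17/43; 13/43 + 13/43 = 26/43; 17/43 + 26/43 = 1. Resulting codeword lengths (in the order the probabilities were given): (3, 3, 2, 4, 2, 4, 3). L_avg = sum(p_i * l_i) = 4/43*3 + 13/86*3 + 10/43*2 + 5/86*4 + 13/43*2 + 1/86*4 + 13/86*3 = 109/43 = 2.5349

2.5349 bits


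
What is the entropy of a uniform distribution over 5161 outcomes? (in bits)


H = log2(n) = log2(5161) = 12.3334

12.3334 bits


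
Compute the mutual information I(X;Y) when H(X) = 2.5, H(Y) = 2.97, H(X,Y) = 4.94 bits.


I(X;Y) = H(X) + H(Y) - H(X,Y) = 2.5 + 2.97 - 4.94 = 0.53

0.53 bits


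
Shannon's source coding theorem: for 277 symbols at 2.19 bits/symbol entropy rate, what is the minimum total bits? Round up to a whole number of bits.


Minimum bits >= n * H = 277 * 2.19 = 606.63, rounded up to a whole number of bits = 607

607 bits


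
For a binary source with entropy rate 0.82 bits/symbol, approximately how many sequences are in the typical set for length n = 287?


log2|A_typical| = nH = 287 * 0.82 = 235.34, so |A_typical| ~ 2^235.34 = 6.989e+70

6.989e+70


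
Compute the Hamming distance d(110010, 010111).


Count differing positions: ^ . . ^ . ^ = 3 differences

3


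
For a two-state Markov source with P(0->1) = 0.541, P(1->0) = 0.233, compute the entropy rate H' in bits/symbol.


Stationary distribution: pi_0 = p10/(p01+p10) = 0.301, pi_1 = 0.699. Entropy rate H' = pi_0*H(p01) + pi_1*H(p10) = 0.301*0.9951 + 0.699*0.7832 = 0.847

0.847 bits/symbol


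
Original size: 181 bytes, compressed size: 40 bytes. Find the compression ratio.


Ratio = original / compressed = 181 / 40 = 4.525

4.525


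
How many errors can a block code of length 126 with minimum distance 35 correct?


Correction capability = floor((d-1)/2) = floor((35-1)/2) = 17

17 errors


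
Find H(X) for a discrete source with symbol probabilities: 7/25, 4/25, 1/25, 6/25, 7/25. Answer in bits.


H = -sum(p_i * log2(p_i)). Terms: -(7/25)*log2(7/25) = 0.514220; -(4/25)*log2(4/25) = 0.423017; -(1/25)*log2(1/25) = 0.185754; -(6/25)*log2(6/25) = 0.494134; -(7/25)*log2(7/25) = 0.514220. H = 0.514220 + 0.423017 + 0.185754 + 0.494134 + 0.514220 = 2.1313

2.1313 bits


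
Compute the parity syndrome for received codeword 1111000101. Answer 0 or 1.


Syndrome = XOR of all bits = 1 XOR 1 XOR 1 XOR 1 XOR 0 XOR 0 XOR 0 XOR 1 XOR 0 XOR 1 = 0

0


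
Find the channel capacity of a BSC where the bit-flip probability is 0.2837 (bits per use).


H(p) = -p*log2(p) - (1-p)*log2(1-p) = -0.2837*log2(0.2837) - 0.7163*log2(0.7163) = 0.515642 + 0.344801 = 0.8604. C = 1 - H(p) = 1 - 0.8604 = 0.1396

0.1396 bits


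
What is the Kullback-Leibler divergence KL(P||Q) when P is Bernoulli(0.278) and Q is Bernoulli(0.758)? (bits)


KL = p*log2(p/q) + (1-p)*log2((1-p)/(1-q)) = 0.278*log2(0.278/0.758) + 0.722*log2(0.722/0.242) = 0.7363

0.7363 bits


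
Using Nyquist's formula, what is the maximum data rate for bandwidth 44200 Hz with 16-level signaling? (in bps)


Rate = 2 * B * log2(M) = 2 * 44200 * 4.0 = 353600.0

353600.0 bps


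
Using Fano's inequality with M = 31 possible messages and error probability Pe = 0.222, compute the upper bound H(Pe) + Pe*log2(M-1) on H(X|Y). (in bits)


H(Pe) = -Pe*log2(Pe) - (1-Pe)*log2(1-Pe) = -0.222*log2(0.222) - 0.778*log2(0.778) = 0.482044 + 0.281759 = 0.7638. Pe*log2(M-1) = 0.222*log2(30) = 1.089330. Bound = H(Pe) + Pe*log2(M-1) = 0.482044 + 0.281759 + 1.089330 = 1.8531

1.8531 bits


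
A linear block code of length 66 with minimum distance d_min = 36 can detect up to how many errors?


Detection capability = d_min - 1 = 36 - 1 = 35

35 errors


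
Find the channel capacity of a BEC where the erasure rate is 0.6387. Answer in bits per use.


C = 1 - epsilon = 1 - 0.6387 = 0.3613

0.3613 bits


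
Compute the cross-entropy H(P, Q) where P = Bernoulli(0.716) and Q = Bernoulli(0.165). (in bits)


H(P,Q) = -p*log2(q) - (1-p)*log2(1-q). -0.716*log2(0.165) = 1.861215; -0.284*log2(0.835) = 0.073883. H(P,Q) = 1.861215 + 0.073883 = 1.9351

1.9351 bits


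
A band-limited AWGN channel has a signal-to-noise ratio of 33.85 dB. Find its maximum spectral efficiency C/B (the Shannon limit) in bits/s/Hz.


SNR_linear = 10^(33.85/10) = 2426.6101; C/B = log2(1 + SNR_linear) = log2(1 + 2426.6101) = 11.2453

11.2453 bits/s/Hz


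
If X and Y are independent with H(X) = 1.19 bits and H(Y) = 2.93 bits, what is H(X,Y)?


For independent variables, H(X,Y) = H(X) + H(Y) = 1.19 + 2.93 = 4.12

4.12 bits


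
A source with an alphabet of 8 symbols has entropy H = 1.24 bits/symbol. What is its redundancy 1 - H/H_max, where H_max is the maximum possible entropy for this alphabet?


H_max = log2(K) = log2(8) = 3.0 bits/symbol. Redundancy = 1 - H/H_max = 1 - 1.24/3.0 = 1 - 0.4133 = 0.5867

0.5867


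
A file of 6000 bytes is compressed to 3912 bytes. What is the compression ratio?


Ratio = original / compressed = 6000 / 3912 = 1.5337

1.5337


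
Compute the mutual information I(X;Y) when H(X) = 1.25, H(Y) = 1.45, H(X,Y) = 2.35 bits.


I(X;Y) = H(X) + H(Y) - H(X,Y) = 1.25 + 1.45 - 2.35 = 0.35

0.35 bits


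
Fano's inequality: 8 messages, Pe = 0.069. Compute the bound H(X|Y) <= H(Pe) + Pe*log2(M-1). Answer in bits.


H(Pe) = -Pe*log2(Pe) - (1-Pe)*log2(1-Pe) = -0.069*log2(0.069) - 0.931*log2(0.931) = 0.266151 + 0.096030 = 0.3622. Pe*log2(M-1) = 0.069*log2(7) = 0.193707. Bound = H(Pe) + Pe*log2(M-1) = 0.266151 + 0.096030 + 0.193707 = 0.5559

0.5559 bits


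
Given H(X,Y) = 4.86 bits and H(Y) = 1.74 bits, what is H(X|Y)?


H(X|Y) = H(X,Y) - H(Y) = 4.86 - 1.74 = 3.12

3.12 bits


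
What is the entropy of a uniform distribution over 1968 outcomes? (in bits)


H = log2(n) = log2(1968) = 10.9425

10.9425 bits


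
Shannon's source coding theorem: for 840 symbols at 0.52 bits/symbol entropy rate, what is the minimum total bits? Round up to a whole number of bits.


Minimum bits >= n * H = 840 * 0.52 = 436.8, rounded up to a whole number of bits = 437

437 bits


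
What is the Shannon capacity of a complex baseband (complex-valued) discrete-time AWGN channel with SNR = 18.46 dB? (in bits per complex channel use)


SNR_linear = 10^(18.46/10) = 70.1455; C = log2(1 + SNR_linear) = log2(1 + 70.1455) = 6.1527

6.1527 bits/channel use


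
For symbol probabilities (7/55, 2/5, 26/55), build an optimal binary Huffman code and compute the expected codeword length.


Huffman construction (repeatedly merge the two least-probable nodes; each merge adds 1 bit to every symbol beneath it): 7/55 + 2/5 = 29/55; 26/55 + 29/55 = 1. Resulting codeword lengths (in the order the probabilities were given): (2, 2, 1). L_avg = sum(p_i * l_i) = 7/55*2 + 2/5*2 + 26/55*1 = 84/55 = 1.5273

1.5273 bits


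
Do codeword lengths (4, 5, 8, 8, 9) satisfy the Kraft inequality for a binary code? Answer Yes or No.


Kraft sum = sum(2^(-l_i)) = 0.1035, need <= 1. Result: satisfied (a binary prefix-free code with these lengths exists)

Yes


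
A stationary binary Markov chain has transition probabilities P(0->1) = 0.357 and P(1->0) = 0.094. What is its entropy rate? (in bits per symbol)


Stationary distribution: pi_0 = p10/(p01+p10) = 0.2084, pi_1 = 0.7916. Entropy rate H' = pi_0*H(p01) + pi_1*H(p10) = 0.2084*0.9402 + 0.7916*0.4497 = 0.5519

0.5519 bits/symbol


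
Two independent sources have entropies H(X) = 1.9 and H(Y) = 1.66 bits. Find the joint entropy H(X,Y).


For independent variables, H(X,Y) = H(X) + H(Y) = 1.9 + 1.66 = 3.56

3.56 bits


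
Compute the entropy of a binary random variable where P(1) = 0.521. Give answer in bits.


H = -p*log2(p) - (1-p)*log2(1-p). -0.521*log2(0.521) = 0.490076; -0.479*log2(0.479) = 0.508651. H = 0.490076 + 0.508651 = 0.9987

0.9987 bits


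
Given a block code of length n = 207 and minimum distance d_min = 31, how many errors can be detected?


Detection capability = d_min - 1 = 31 - 1 = 30

30 errors


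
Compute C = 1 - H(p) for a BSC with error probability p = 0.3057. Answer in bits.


H(p) = -p*log2(p) - (1-p)*log2(1-p) = -0.3057*log2(0.3057) - 0.6943*log2(0.6943) = 0.522689 + 0.365458 = 0.8881. C = 1 - H(p) = 1 - 0.8881 = 0.1119

0.1119 bits


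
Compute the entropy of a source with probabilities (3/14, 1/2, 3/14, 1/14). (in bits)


H = -sum(p_i * log2(p_i)). Terms: -(3/14)*log2(3/14) = 0.476227; -(1/2)*log2(1/2) = 0.500000; -(3/14)*log2(3/14) = 0.476227; -(1/14)*log2(1/14) = 0.271954. H = 0.476227 + 0.500000 + 0.476227 + 0.271954 = 1.7244

1.7244 bits


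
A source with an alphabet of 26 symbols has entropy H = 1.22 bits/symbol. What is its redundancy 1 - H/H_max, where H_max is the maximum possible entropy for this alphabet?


H_max = log2(K) = log2(26) = 4.7004 bits/symbol. Redundancy = 1 - H/H_max = 1 - 1.22/4.7004 = 1 - 0.2596 = 0.7404

0.7404


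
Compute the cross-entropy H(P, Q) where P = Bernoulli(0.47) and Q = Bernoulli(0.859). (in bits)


H(P,Q) = -p*log2(q) - (1-p)*log2(1-q). -0.47*log2(0.859) = 0.103057; -0.53*log2(0.141) = 1.497903. H(P,Q) = 0.103057 + 1.497903 = 1.601

1.601 bits


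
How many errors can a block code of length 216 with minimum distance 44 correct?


Correction capability = floor((d-1)/2) = floor((44-1)/2) = 21

21 errors


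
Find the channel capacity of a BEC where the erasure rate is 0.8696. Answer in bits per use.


C = 1 - epsilon = 1 - 0.8696 = 0.1304

0.1304 bits


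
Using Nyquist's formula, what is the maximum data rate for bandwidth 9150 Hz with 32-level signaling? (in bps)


Rate = 2 * B * log2(M) = 2 * 9150 * 5.0 = 91500.0

91500.0 bps


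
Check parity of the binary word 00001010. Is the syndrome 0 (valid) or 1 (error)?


Syndrome = XOR of all bits = 0 XOR 0 XOR 0 XOR 0 XOR 1 XOR 0 XOR 1 XOR 0 = 0

0


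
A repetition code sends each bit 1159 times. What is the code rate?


Rate = k/n = 1/1159

1/1159


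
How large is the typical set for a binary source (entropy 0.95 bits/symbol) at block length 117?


log2|A_typical| = nH = 117 * 0.95 = 111.15, so |A_typical| ~ 2^111.15 = 2.881e+33

2.881e+33


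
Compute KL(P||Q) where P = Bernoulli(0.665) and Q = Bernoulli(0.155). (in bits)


KL = p*log2(p/q) + (1-p)*log2((1-p)/(1-q)) = 0.665*log2(0.665/0.155) + 0.335*log2(0.335/0.845) = 0.9501

0.9501 bits


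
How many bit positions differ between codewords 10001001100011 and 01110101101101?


Count differing positions: ^ ^ ^ ^ ^ ^ . . . . ^ ^ ^ . = 9 differences

9


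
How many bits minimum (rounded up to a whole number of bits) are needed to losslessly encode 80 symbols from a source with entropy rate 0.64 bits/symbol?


Minimum bits >= n * H = 80 * 0.64 = 51.2, rounded up to a whole number of bits = 52

52 bits


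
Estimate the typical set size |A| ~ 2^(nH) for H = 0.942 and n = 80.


log2|A_typical| = nH = 80 * 0.942 = 75.36, so |A_typical| ~ 2^75.36 = 4.849e+22

4.849e+22


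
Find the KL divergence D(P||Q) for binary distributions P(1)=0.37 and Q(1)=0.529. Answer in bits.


KL = p*log2(p/q) + (1-p)*log2((1-p)/(1-q)) = 0.37*log2(0.37/0.529) + 0.63*log2(0.63/0.471) = 0.0735

0.0735 bits


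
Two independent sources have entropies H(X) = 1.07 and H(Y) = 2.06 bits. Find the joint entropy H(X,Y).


For independent variables, H(X,Y) = H(X) + H(Y) = 1.07 + 2.06 = 3.13

3.13 bits


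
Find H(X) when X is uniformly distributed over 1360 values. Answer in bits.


H = log2(n) = log2(1360) = 10.4094

10.4094 bits


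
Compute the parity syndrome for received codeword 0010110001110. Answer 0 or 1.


Syndrome = XOR of all bits = 0 XOR 0 XOR 1 XOR 0 XOR 1 XOR 1 XOR 0 XOR 0 XOR 0 XOR 1 XOR 1 XOR 1 XOR 0 = 0

0


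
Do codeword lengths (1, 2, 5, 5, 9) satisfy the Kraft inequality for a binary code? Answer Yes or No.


Kraft sum = sum(2^(-l_i)) = 0.8145, need <= 1. Result: satisfied (a binary prefix-free code with these lengths exists)

Yes


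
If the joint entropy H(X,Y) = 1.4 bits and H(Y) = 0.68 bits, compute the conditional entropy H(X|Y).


H(X|Y) = H(X,Y) - H(Y) = 1.4 - 0.68 = 0.72

0.72 bits


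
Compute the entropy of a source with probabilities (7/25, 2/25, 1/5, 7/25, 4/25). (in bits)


H = -sum(p_i * log2(p_i)). Terms: -(7/25)*log2(7/25) = 0.514220; -(2/25)*log2(2/25) = 0.291508; -(1/5)*log2(1/5) = 0.464386; -(7/25)*log2(7/25) = 0.514220; -(4/25)*log2(4/25) = 0.423017. H = 0.514220 + 0.291508 + 0.464386 + 0.514220 + 0.423017 = 2.2074

2.2074 bits


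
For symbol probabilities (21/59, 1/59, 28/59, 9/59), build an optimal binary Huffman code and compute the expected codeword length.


Huffman construction (repeatedly merge the two least-probable nodes; each merge adds 1 bit to every symbol beneath it): 1/59 + 9/59 = 10/59; 10/59 + 21/59 = 31/59; 28/59 + 31/59 = 1. Resulting codeword lengths (in the order the probabilities were given): (2, 3, 1, 3). L_avg = sum(p_i * l_i) = 21/59*2 + 1/59*3 + 28/59*1 + 9/59*3 = 100/59 = 1.6949

1.6949 bits


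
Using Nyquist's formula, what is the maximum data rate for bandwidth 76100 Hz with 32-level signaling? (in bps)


Rate = 2 * B * log2(M) = 2 * 76100 * 5.0 = 761000.0

761000.0 bps


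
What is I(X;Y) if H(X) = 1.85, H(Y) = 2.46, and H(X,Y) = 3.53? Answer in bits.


I(X;Y) = H(X) + H(Y) - H(X,Y) = 1.85 + 2.46 - 3.53 = 0.78

0.78 bits


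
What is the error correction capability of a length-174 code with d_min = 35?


Correction capability = floor((d-1)/2) = floor((35-1)/2) = 17

17 errors


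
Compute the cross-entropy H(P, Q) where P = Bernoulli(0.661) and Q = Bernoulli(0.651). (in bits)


H(P,Q) = -p*log2(q) - (1-p)*log2(1-q). -0.661*log2(0.651) = 0.409338; -0.339*log2(0.349) = 0.514840. H(P,Q) = 0.409338 + 0.514840 = 0.9242

0.9242 bits


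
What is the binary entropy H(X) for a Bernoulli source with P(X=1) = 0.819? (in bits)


H = -p*log2(p) - (1-p)*log2(1-p). -0.819*log2(0.819) = 0.235925; -0.181*log2(0.181) = 0.446335. H = 0.235925 + 0.446335 = 0.6823

0.6823 bits


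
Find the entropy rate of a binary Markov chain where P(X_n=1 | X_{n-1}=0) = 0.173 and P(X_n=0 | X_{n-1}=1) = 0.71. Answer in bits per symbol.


Stationary distribution: pi_0 = p10/(p01+p10) = 0.8041, pi_1 = 0.1959. Entropy rate H' = pi_0*H(p01) + pi_1*H(p10) = 0.8041*0.6645 + 0.1959*0.8687 = 0.7045

0.7045 bits/symbol


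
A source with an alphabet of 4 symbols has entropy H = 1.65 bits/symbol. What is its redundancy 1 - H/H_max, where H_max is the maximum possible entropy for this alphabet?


H_max = log2(K) = log2(4) = 2.0 bits/symbol. Redundancy = 1 - H/H_max = 1 - 1.65/2.0 = 1 - 0.825 = 0.175

0.175


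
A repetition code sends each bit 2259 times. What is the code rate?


Rate = k/n = 1/2259

1/2259


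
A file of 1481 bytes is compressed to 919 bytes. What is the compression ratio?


Ratio = original / compressed = 1481 / 919 = 1.6115

1.6115


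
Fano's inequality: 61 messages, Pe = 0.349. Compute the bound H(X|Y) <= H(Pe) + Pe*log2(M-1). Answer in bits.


H(Pe) = -Pe*log2(Pe) - (1-Pe)*log2(1-Pe) = -0.349*log2(0.349) - 0.651*log2(0.651) = 0.530027 + 0.403145 = 0.9332. Pe*log2(M-1) = 0.349*log2(60) = 2.061505. Bound = H(Pe) + Pe*log2(M-1) = 0.530027 + 0.403145 + 2.061505 = 2.9947

2.9947 bits


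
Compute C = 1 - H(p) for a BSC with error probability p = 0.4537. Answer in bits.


H(p) = -p*log2(p) - (1-p)*log2(1-p) = -0.4537*log2(0.4537) - 0.5463*log2(0.5463) = 0.517304 + 0.476502 = 0.9938. C = 1 - H(p) = 1 - 0.9938 = 0.0062

0.0062 bits


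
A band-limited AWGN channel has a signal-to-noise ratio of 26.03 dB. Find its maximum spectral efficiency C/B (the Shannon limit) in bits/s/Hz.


SNR_linear = 10^(26.03/10) = 400.8667; C/B = log2(1 + SNR_linear) = log2(1 + 400.8667) = 8.6506

8.6506 bits/s/Hz


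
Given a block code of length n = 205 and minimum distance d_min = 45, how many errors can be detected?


Detection capability = d_min - 1 = 45 - 1 = 44

44 errors


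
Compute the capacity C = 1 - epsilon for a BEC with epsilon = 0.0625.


C = 1 - epsilon = 1 - 0.0625 = 0.9375

0.9375 bits


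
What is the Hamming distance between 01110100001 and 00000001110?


Count differing positions: . ^ ^ ^ . ^ . ^ ^ ^ ^ = 8 differences

8


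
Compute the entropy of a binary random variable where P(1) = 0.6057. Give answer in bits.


H = -p*log2(p) - (1-p)*log2(1-p). -0.6057*log2(0.6057) = 0.438118; -0.3943*log2(0.3943) = 0.529401. H = 0.438118 + 0.529401 = 0.9675

0.9675 bits


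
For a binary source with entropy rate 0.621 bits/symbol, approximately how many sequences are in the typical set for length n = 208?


log2|A_typical| = nH = 208 * 0.621 = 129.168, so |A_typical| ~ 2^129.168 = 7.646e+38

7.646e+38


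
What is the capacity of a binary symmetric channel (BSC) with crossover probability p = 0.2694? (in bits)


H(p) = -p*log2(p) - (1-p)*log2(1-p) = -0.2694*log2(0.2694) - 0.7306*log2(0.7306) = 0.509753 + 0.330850 = 0.8406. C = 1 - H(p) = 1 - 0.8406 = 0.1594

0.1594 bits


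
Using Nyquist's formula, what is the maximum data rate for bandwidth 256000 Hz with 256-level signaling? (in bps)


Rate = 2 * B * log2(M) = 2 * 256000 * 8.0 = 4096000.0

4096000.0 bps


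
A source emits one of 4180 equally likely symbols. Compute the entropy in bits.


H = log2(n) = log2(4180) = 12.0293

12.0293 bits


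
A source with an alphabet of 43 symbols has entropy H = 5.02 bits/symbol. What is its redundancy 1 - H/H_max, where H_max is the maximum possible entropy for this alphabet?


H_max = log2(K) = log2(43) = 5.4263 bits/symbol. Redundancy = 1 - H/H_max = 1 - 5.02/5.4263 = 1 - 0.9251 = 0.0749

0.0749


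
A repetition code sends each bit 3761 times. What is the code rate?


Rate = k/n = 1/3761

1/3761


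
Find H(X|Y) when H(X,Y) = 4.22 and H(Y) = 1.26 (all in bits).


H(X|Y) = H(X,Y) - H(Y) = 4.22 - 1.26 = 2.96

2.96 bits


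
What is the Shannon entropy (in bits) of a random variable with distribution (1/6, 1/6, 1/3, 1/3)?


H = -sum(p_i * log2(p_i)). Terms: -(1/6)*log2(1/6) = 0.430827; -(1/6)*log2(1/6) = 0.430827; -(1/3)*log2(1/3) = 0.528321; -(1/3)*log2(1/3) = 0.528321. H = 0.430827 + 0.430827 + 0.528321 + 0.528321 = 1.9183

1.9183 bits


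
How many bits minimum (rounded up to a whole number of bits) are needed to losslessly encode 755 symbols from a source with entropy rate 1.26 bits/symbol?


Minimum bits >= n * H = 755 * 1.26 = 951.3, rounded up to a whole number of bits = 952

952 bits


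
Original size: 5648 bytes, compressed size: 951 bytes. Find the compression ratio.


Ratio = original / compressed = 5648 / 951 = 5.939

5.939


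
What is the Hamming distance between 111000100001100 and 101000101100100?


Count differing positions: . ^ . . . . . . ^ ^ . ^ . . . = 4 differences

4


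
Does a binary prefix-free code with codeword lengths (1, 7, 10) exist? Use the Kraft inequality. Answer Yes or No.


Kraft sum = sum(2^(-l_i)) = 0.5088, need <= 1. Result: satisfied (a binary prefix-free code with these lengths exists)

Yes


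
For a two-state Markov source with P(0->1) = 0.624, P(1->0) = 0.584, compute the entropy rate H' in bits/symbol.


Stationary distribution: pi_0 = p10/(p01+p10) = 0.4834, pi_1 = 0.5166. Entropy rate H' = pi_0*H(p01) + pi_1*H(p10) = 0.4834*0.9552 + 0.5166*0.9795 = 0.9678

0.9678 bits/symbol


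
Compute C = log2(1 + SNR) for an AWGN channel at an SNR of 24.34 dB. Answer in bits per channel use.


SNR_linear = 10^(24.34/10) = 271.6439; C = log2(1 + SNR_linear) = log2(1 + 271.6439) = 8.0909

8.0909 bits/channel use


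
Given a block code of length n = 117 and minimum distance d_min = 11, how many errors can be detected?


Detection capability = d_min - 1 = 11 - 1 = 10

10 errors


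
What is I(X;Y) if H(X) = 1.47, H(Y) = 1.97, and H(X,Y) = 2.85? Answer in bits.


I(X;Y) = H(X) + H(Y) - H(X,Y) = 1.47 + 1.97 - 2.85 = 0.59

0.59 bits


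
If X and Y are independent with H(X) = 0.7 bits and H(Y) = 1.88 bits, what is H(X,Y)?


For independent variables, H(X,Y) = H(X) + H(Y) = 0.7 + 1.88 = 2.58

2.58 bits


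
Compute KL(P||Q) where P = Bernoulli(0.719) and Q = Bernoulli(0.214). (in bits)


KL = p*log2(p/q) + (1-p)*log2((1-p)/(1-q)) = 0.719*log2(0.719/0.214) + 0.281*log2(0.281/0.786) = 0.8401

0.8401 bits


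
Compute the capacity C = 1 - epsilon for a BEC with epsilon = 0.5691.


C = 1 - epsilon = 1 - 0.5691 = 0.4309

0.4309 bits


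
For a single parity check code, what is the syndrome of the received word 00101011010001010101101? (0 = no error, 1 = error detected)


Syndrome = XOR of all bits = 0 XOR 0 XOR 1 XOR 0 XOR 1 XOR 0 XOR 1 XOR 1 XOR 0 XOR 1 XOR 0 XOR 0 XOR 0 XOR 1 XOR 0 XOR 1 XOR 0 XOR 1 XOR 0 XOR 1 XOR 1 XOR 0 XOR 1 = 1

1


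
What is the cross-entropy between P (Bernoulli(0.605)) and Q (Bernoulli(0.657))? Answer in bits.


H(P,Q) = -p*log2(q) - (1-p)*log2(1-q). -0.605*log2(0.657) = 0.366651; -0.395*log2(0.343) = 0.609769. H(P,Q) = 0.366651 + 0.609769 = 0.9764

0.9764 bits


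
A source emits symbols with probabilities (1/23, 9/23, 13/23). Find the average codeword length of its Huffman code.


Huffman construction (repeatedly merge the two least-probable nodes; each merge adds 1 bit to every symbol beneath it): 1/23 + 9/23 = 10/23; 10/23 + 13/23 = 1. Resulting codeword lengths (in the order the probabilities were given): (2, 2, 1). L_avg = sum(p_i * l_i) = 1/23*2 + 9/23*2 + 13/23*1 = 33/23 = 1.4348

1.4348 bits


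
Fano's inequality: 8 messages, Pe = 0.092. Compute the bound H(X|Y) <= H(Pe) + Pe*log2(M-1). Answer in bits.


H(Pe) = -Pe*log2(Pe) - (1-Pe)*log2(1-Pe) = -0.092*log2(0.092) - 0.908*log2(0.908) = 0.316684 + 0.126426 = 0.4431. Pe*log2(M-1) = 0.092*log2(7) = 0.258277. Bound = H(Pe) + Pe*log2(M-1) = 0.316684 + 0.126426 + 0.258277 = 0.7014

0.7014 bits


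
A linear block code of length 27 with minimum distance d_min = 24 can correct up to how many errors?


Correction capability = floor((d-1)/2) = floor((24-1)/2) = 11

11 errors


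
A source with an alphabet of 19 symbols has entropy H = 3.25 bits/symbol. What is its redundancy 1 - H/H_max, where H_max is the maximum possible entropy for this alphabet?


H_max = log2(K) = log2(19) = 4.2479 bits/symbol. Redundancy = 1 - H/H_max = 1 - 3.25/4.2479 = 1 - 0.7651 = 0.2349

0.2349


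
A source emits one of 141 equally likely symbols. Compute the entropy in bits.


H = log2(n) = log2(141) = 7.1396

7.1396 bits


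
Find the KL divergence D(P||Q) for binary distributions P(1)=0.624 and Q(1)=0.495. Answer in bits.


KL = p*log2(p/q) + (1-p)*log2((1-p)/(1-q)) = 0.624*log2(0.624/0.495) + 0.376*log2(0.376/0.505) = 0.0485

0.0485 bits


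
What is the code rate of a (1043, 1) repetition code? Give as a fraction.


Rate = k/n = 1/1043

1/1043


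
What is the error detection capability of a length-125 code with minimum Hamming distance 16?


Detection capability = d_min - 1 = 16 - 1 = 15

15 errors


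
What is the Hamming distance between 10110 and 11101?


Count differing positions: . ^ . ^ ^ = 3 differences

3


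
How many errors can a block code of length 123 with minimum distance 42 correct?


Correction capability = floor((d-1)/2) = floor((42-1)/2) = 20

20 errors


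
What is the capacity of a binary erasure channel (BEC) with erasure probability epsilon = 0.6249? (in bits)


C = 1 - epsilon = 1 - 0.6249 = 0.3751

0.3751 bits


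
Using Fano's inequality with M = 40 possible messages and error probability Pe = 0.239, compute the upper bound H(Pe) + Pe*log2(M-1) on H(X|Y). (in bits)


H(Pe) = -Pe*log2(Pe) - (1-Pe)*log2(1-Pe) = -0.239*log2(0.239) - 0.761*log2(0.761) = 0.493515 + 0.299858 = 0.7934. Pe*log2(M-1) = 0.239*log2(39) = 1.263211. Bound = H(Pe) + Pe*log2(M-1) = 0.493515 + 0.299858 + 1.263211 = 2.0566

2.0566 bits


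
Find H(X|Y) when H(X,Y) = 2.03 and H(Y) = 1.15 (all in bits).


H(X|Y) = H(X,Y) - H(Y) = 2.03 - 1.15 = 0.88

0.88 bits


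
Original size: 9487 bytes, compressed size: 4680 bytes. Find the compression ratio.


Ratio = original / compressed = 9487 / 4680 = 2.0271

2.0271


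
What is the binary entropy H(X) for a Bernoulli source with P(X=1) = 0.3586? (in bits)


H = -p*log2(p) - (1-p)*log2(1-p). -0.3586*log2(0.3586) = 0.530568; -0.6414*log2(0.6414) = 0.410947. H = 0.530568 + 0.410947 = 0.9415

0.9415 bits
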